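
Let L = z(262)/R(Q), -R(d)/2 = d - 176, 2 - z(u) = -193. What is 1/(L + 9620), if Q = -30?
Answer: 412/3963635 ≈ 0.00010395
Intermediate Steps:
z(u) = 195 (z(u) = 2 - 1*(-193) = 2 + 193 = 195)
R(d) = 352 - 2*d (R(d) = -2*(d - 176) = -2*(-176 + d) = 352 - 2*d)
L = 195/412 (L = 195/(352 - 2*(-30)) = 195/(352 + 60) = 195/412 ≈ 0.47330)
1/(L + 9620) = 1/(195/412 + 9620) = 1/(3963635/412) = 412/3963635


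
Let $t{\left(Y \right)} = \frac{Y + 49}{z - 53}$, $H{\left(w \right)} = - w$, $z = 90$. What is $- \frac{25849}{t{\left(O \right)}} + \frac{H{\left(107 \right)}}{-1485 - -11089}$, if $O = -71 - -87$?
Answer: $- \frac{9185397407}{624260} \approx -14714.0$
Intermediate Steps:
$O = 16$ ($O = -71 + 87 = 16$)
$t{\left(Y \right)} = \frac{49}{37} + \frac{Y}{37}$ ($t{\left(Y \right)} = \frac{Y + 49}{90 - 53} = \frac{49 + Y}{37} = \left(49 + Y\right) \frac{1}{37} = \frac{49}{37} + \frac{Y}{37}$)
$- \frac{25849}{t{\left(O \right)}} + \frac{H{\left(107 \right)}}{-1485 - -11089} = - \frac{25849}{\frac{49}{37} + \frac{1}{37} \cdot 16} + \frac{\left(-1\right) 107}{-1485 - -11089} = - \frac{25849}{\frac{49}{37} + \frac{16}{37}} - \frac{107}{-1485 + 11089} = - \frac{25849}{\frac{65}{37}} - \frac{107}{9604} = \left(-25849\right) \frac{37}{65} - \frac{107}{9604} = - \frac{956413}{65} - \frac{107}{9604} = - \frac{9185397407}{624260}$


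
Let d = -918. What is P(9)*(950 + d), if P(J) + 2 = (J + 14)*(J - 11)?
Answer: -1536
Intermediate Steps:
P(J) = -2 + (-11 + J)*(14 + J) (P(J) = -2 + (J + 14)*(J - 11) = -2 + (14 + J)*(-11 + J) = -2 + (-11 + J)*(14 + J))
P(9)*(950 + d) = (-156 + 9² + 3*9)*(950 - 918) = (-156 + 81 + 27)*32 = -48*32 = -1536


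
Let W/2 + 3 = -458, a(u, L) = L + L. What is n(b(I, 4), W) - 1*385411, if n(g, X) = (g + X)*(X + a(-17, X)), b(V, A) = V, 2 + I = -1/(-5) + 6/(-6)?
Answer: 10862929/5 ≈ 2.1726e+6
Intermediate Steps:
I = -14/5 (I = -2 + (-1/(-5) + 6/(-6)) = -2 + (-1*(-⅕) + 6*(-⅙)) = -2 + (⅕ - 1) = -2 - ⅘ = -14/5 ≈ -2.8000)
a(u, L) = 2*L
W = -922 (W = -6 + 2*(-458) = -6 - 916 = -922)
n(g, X) = 3*X*(X + g) (n(g, X) = (g + X)*(X + 2*X) = (X + g)*(3*X) = 3*X*(X + g))
n(b(I, 4), W) - 1*385411 = 3*(-922)*(-922 - 14/5) - 1*385411 = 3*(-922)*(-4624/5) - 385411 = 12789984/5 - 385411 = 10862929/5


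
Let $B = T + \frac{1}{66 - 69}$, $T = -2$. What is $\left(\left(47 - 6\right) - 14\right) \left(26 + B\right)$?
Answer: $639$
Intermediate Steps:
$B = - \frac{7}{3}$ ($B = -2 + \frac{1}{66 - 69} = -2 + \frac{1}{-3} = -2 - \frac{1}{3} = - \frac{7}{3} \approx -2.3333$)
$\left(\left(47 - 6\right) - 14\right) \left(26 + B\right) = \left(\left(47 - 6\right) - 14\right) \left(26 - \frac{7}{3}\right) = \left(41 - 14\right) \frac{71}{3} = 27 \cdot \frac{71}{3} = 639$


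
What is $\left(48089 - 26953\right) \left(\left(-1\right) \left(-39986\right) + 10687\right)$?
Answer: $1071024528$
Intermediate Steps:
$\left(48089 - 26953\right) \left(\left(-1\right) \left(-39986\right) + 10687\right) = 21136 \left(39986 + 10687\right) = 21136 \cdot 50673 = 1071024528$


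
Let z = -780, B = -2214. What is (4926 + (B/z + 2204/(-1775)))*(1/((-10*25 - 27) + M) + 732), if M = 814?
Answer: 17878181198647/4956510 ≈ 3.6070e+6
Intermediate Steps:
(4926 + (B/z + 2204/(-1775)))*(1/((-10*25 - 27) + M) + 732) = (4926 + (-2214/(-780) + 2204/(-1775)))*(1/((-10*25 - 27) + 814) + 732) = (4926 + (-2214*(-1/780) + 2204*(-1/1775)))*(1/((-250 - 27) + 814) + 732) = (4926 + (369/130 - 2204/1775))*(1/(-277 + 814) + 732) = (4926 + 73691/46150)*(1/537 + 732) = 227408591*(1/537 + 732)/46150 = (227408591/46150)*(393085/537) = 17878181198647/4956510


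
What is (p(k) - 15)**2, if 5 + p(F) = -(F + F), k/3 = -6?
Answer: 256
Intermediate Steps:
k = -18 (k = 3*(-6) = -18)
p(F) = -5 - 2*F (p(F) = -5 - (F + F) = -5 - 2*F)
(p(k) - 15)**2 = ((-5 - 2*(-18)) - 15)**2 = ((-5 + 36) - 15)**2 = (31 - 15)**2 = 16**2 = 256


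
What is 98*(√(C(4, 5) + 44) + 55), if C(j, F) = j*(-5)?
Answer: 5390 + 196*√6 ≈ 5870.1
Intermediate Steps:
C(j, F) = -5*j
98*(√(C(4, 5) + 44) + 55) = 98*(√(-5*4 + 44) + 55) = 98*(√(-20 + 44) + 55) = 98*(√24 + 55) = 98*(2*√6 + 55) = 98*(55 + 2*√6) = 5390 + 196*√6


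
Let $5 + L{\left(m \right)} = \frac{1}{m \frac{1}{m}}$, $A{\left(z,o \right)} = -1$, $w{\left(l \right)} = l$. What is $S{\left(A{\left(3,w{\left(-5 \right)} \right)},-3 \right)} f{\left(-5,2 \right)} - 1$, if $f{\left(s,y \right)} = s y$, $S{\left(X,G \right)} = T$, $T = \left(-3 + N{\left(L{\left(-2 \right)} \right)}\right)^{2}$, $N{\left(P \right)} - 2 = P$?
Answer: $-251$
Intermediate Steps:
$L{\left(m \right)} = -4$ ($L{\left(m \right)} = -5 + \frac{1}{m \frac{1}{m}} = -5 + 1^{-1} = -5 + 1 = -4$)
$N{\left(P \right)} = 2 + P$
$T = 25$ ($T = \left(-3 + \left(2 - 4\right)\right)^{2} = \left(-3 - 2\right)^{2} = \left(-5\right)^{2} = 25$)
$S{\left(X,G \right)} = 25$
$S{\left(A{\left(3,w{\left(-5 \right)} \right)},-3 \right)} f{\left(-5,2 \right)} - 1 = 25 \left(\left(-5\right) 2\right) - 1 = 25 \left(-10\right) - 1 = -250 - 1 = -251$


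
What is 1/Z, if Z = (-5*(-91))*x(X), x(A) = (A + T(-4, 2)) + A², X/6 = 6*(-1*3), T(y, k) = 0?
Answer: 1/5257980 ≈ 1.9019e-7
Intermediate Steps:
X = -108 (X = 6*(6*(-1*3)) = 6*(6*(-3)) = 6*(-18) = -108)
x(A) = A + A² (x(A) = (A + 0) + A² = A + A²)
Z = 5257980 (Z = (-5*(-91))*(-108*(1 - 108)) = 455*(-108*(-107)) = 455*11556 = 5257980)
1/Z = 1/5257980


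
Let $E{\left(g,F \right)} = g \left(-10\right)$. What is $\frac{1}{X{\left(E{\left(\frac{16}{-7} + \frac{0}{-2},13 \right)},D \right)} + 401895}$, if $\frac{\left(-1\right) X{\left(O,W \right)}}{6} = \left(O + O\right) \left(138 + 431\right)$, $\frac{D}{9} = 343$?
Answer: $\frac{7}{1720785} \approx 4.0679 \cdot 10^{-6}$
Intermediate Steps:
$D = 3087$ ($D = 9 \cdot 343 = 3087$)
$E{\left(g,F \right)} = - 10 g$
$X{\left(O,W \right)} = - 6828 O$ ($X{\left(O,W \right)} = - 6 \left(O + O\right) \left(138 + 431\right) = - 6 \cdot 2 O 569 = - 6 \cdot 1138 O = - 6828 O$)
$\frac{1}{X{\left(E{\left(\frac{16}{-7} + \frac{0}{-2},13 \right)},D \right)} + 401895} = \frac{1}{- 6828 \left(- 10 \left(\frac{16}{-7} + \frac{0}{-2}\right)\right) + 401895} = \frac{1}{- 6828 \left(- 10 \left(16 \left(- \frac{1}{7}\right) + 0 \left(- \frac{1}{2}\right)\right)\right) + 401895} = \frac{1}{- 6828 \left(- 10 \left(- \frac{16}{7} + 0\right)\right) + 401895} = \frac{1}{- 6828 \left(\left(-10\right) \left(- \frac{16}{7}\right)\right) + 401895} = \frac{1}{\left(-6828\right) \frac{160}{7} + 401895} = \frac{1}{- \frac{1092480}{7} + 401895} = \frac{1}{\frac{1720785}{7}} = \frac{7}{1720785}$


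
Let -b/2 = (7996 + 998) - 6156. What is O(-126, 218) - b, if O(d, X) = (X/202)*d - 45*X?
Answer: -431268/101 ≈ -4270.0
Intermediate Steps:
O(d, X) = -45*X + X*d/202 (O(d, X) = (X*(1/202))*d - 45*X = (X/202)*d - 45*X = X*d/202 - 45*X = -45*X + X*d/202)
b = -5676 (b = -2*((7996 + 998) - 6156) = -2*(8994 - 6156) = -2*2838 = -5676)
O(-126, 218) - b = (1/202)*218*(-9090 - 126) - 1*(-5676) = (1/202)*218*(-9216) + 5676 = -1004544/101 + 5676 = -431268/101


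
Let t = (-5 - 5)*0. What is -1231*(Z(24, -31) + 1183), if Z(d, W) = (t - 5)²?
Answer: -1487048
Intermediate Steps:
t = 0 (t = -10*0 = 0)
Z(d, W) = 25 (Z(d, W) = (0 - 5)² = (-5)² = 25)
-1231*(Z(24, -31) + 1183) = -1231*(25 + 1183) = -1231*1208 = -1487048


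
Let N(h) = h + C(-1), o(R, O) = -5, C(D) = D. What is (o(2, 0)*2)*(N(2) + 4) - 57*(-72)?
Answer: 4054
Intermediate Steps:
N(h) = -1 + h (N(h) = h - 1 = -1 + h)
(o(2, 0)*2)*(N(2) + 4) - 57*(-72) = (-5*2)*((-1 + 2) + 4) - 57*(-72) = -10*(1 + 4) + 4104 = -10*5 + 4104 = -50 + 4104 = 4054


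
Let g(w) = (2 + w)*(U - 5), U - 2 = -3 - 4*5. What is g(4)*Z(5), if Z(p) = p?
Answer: -780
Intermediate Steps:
U = -21 (U = 2 + (-3 - 4*5) = 2 + (-3 - 20) = 2 - 23 = -21)
g(w) = -52 - 26*w (g(w) = (2 + w)*(-21 - 5) = (2 + w)*(-26) = -52 - 26*w)
g(4)*Z(5) = (-52 - 26*4)*5 = (-52 - 104)*5 = -156*5 = -780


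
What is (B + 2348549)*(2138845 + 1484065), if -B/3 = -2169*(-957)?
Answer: -14051999871500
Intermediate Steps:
B = -6227199 (B = -(-6507)*(-957) = -3*2075733 = -6227199)
(B + 2348549)*(2138845 + 1484065) = (-6227199 + 2348549)*(2138845 + 1484065) = -3878650*3622910 = -14051999871500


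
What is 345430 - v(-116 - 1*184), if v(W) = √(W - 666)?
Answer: 345430 - I*√966 ≈ 3.4543e+5 - 31.081*I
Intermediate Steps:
v(W) = √(-666 + W)
345430 - v(-116 - 1*184) = 345430 - √(-666 + (-116 - 1*184)) = 345430 - √(-666 + (-116 - 184)) = 345430 - √(-666 - 300) = 345430 - √(-966) = 345430 - I*√966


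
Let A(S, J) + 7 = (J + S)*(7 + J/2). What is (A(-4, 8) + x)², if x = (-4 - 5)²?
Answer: 13924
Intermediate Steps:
x = 81 (x = (-9)² = 81)
A(S, J) = -7 + (7 + J/2)*(J + S) (A(S, J) = -7 + (J + S)*(7 + J/2) = -7 + (7 + J/2)*(J + S))
(A(-4, 8) + x)² = ((-7 + (½)*8² + 7*8 + 7*(-4) + (½)*8*(-4)) + 81)² = ((-7 + (½)*64 + 56 - 28 - 16) + 81)² = ((-7 + 32 + 56 - 28 - 16) + 81)² = (37 + 81)² = 118² = 13924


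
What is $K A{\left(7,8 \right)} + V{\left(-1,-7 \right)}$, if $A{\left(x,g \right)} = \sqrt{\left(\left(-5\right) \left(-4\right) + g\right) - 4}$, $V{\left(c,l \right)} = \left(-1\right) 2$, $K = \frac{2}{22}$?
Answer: $-2 + \frac{2 \sqrt{6}}{11} \approx -1.5546$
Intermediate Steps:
$K = \frac{1}{11}$ ($K = 2 \cdot \frac{1}{22} = \frac{1}{11} \approx 0.090909$)
$V{\left(c,l \right)} = -2$
$A{\left(x,g \right)} = \sqrt{16 + g}$ ($A{\left(x,g \right)} = \sqrt{\left(20 + g\right) - 4} = \sqrt{16 + g}$)
$K A{\left(7,8 \right)} + V{\left(-1,-7 \right)} = \frac{\sqrt{16 + 8}}{11} - 2 = \frac{\sqrt{24}}{11} - 2 = \frac{2 \sqrt{6}}{11} - 2 = -2 + \frac{2 \sqrt{6}}{11}$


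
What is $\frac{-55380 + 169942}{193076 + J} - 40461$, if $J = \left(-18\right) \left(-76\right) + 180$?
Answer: $- \frac{3937283551}{97312} \approx -40460.0$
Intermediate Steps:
$J = 1548$ ($J = 1368 + 180 = 1548$)
$\frac{-55380 + 169942}{193076 + J} - 40461 = \frac{-55380 + 169942}{193076 + 1548} - 40461 = \frac{114562}{194624} - 40461 = 114562 \cdot \frac{1}{194624} - 40461 = \frac{57281}{97312} - 40461 = - \frac{3937283551}{97312}$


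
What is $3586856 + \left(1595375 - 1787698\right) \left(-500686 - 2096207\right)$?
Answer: $499445839295$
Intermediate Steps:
$3586856 + \left(1595375 - 1787698\right) \left(-500686 - 2096207\right) = 3586856 - -499442252439 = 3586856 + 499442252439 = 499445839295$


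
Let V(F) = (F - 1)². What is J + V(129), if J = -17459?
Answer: -1075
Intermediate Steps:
V(F) = (-1 + F)²
J + V(129) = -17459 + (-1 + 129)² = -17459 + 128² = -17459 + 16384 = -1075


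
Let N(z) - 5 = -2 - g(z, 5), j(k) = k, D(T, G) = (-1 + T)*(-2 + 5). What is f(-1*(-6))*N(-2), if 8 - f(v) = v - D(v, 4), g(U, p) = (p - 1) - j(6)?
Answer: 85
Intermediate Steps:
D(T, G) = -3 + 3*T (D(T, G) = (-1 + T)*3 = -3 + 3*T)
g(U, p) = -7 + p (g(U, p) = (p - 1) - 1*6 = (-1 + p) - 6 = -7 + p)
N(z) = 5 (N(z) = 5 + (-2 - (-7 + 5)) = 5 + (-2 - 1*(-2)) = 5 + (-2 + 2) = 5 + 0 = 5)
f(v) = 5 + 2*v (f(v) = 8 - (v - (-3 + 3*v)) = 8 - (v + (3 - 3*v)) = 8 - (3 - 2*v) = 8 + (-3 + 2*v) = 5 + 2*v)
f(-1*(-6))*N(-2) = (5 + 2*(-1*(-6)))*5 = (5 + 2*6)*5 = (5 + 12)*5 = 17*5 = 85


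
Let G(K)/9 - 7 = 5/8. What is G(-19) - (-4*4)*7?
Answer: 1445/8 ≈ 180.63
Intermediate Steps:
G(K) = 549/8 (G(K) = 63 + 9*(5/8) = 63 + 45/8 = 549/8)
G(-19) - (-4*4)*7 = 549/8 - (-4*4)*7 = 549/8 - (-16)*7 = 549/8 - 1*(-112) = 549/8 + 112 = 1445/8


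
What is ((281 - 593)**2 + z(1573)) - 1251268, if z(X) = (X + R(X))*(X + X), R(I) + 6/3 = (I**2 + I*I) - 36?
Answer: 15572153254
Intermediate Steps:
R(I) = -38 + 2*I**2 (R(I) = -2 + ((I**2 + I*I) - 36) = -2 + ((I**2 + I**2) - 36) = -2 + (2*I**2 - 36) = -2 + (-36 + 2*I**2) = -38 + 2*I**2)
z(X) = 2*X*(-38 + X + 2*X**2) (z(X) = (X + (-38 + 2*X**2))*(X + X) = (-38 + X + 2*X**2)*(2*X) = 2*X*(-38 + X + 2*X**2))
((281 - 593)**2 + z(1573)) - 1251268 = ((281 - 593)**2 + 2*1573*(-38 + 1573 + 2*1573**2)) - 1251268 = ((-312)**2 + 2*1573*(-38 + 1573 + 2*2474329)) - 1251268 = (97344 + 2*1573*(-38 + 1573 + 4948658)) - 1251268 = (97344 + 2*1573*4950193) - 1251268 = (97344 + 15573307178) - 1251268 = 15573404522 - 1251268 = 15572153254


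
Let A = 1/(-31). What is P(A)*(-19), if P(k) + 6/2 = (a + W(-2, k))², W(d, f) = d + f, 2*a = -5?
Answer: -1281151/3844 ≈ -333.29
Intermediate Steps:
a = -5/2 (a = (½)*(-5) = -5/2 ≈ -2.5000)
A = -1/31 ≈ -0.032258
P(k) = -3 + (-9/2 + k)² (P(k) = -3 + (-5/2 + (-2 + k))² = -3 + (-9/2 + k)²)
P(A)*(-19) = (-3 + (-9 + 2*(-1/31))²/4)*(-19) = (-3 + (-9 - 2/31)²/4)*(-19) = (-3 + (-281/31)²/4)*(-19) = (-3 + (¼)*(78961/961))*(-19) = (-3 + 78961/3844)*(-19) = (67429/3844)*(-19) = -1281151/3844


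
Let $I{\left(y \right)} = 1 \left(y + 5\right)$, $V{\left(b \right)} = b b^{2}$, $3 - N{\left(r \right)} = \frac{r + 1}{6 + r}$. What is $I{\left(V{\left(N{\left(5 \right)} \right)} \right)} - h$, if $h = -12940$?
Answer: $\frac{17249478}{1331} \approx 12960.0$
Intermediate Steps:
$N{\left(r \right)} = 3 - \frac{1 + r}{6 + r}$ ($N{\left(r \right)} = 3 - \frac{r + 1}{6 + r} = 3 - \frac{1 + r}{6 + r}$)
$V{\left(b \right)} = b^{3}$
$I{\left(y \right)} = 5 + y$ ($I{\left(y \right)} = 1 \left(5 + y\right) = 5 + y$)
$I{\left(V{\left(N{\left(5 \right)} \right)} \right)} - h = \left(5 + \left(\frac{17 + 2 \cdot 5}{6 + 5}\right)^{3}\right) - -12940 = \left(5 + \left(\frac{17 + 10}{11}\right)^{3}\right) + 12940 = \left(5 + \left(\frac{1}{11} \cdot 27\right)^{3}\right) + 12940 = \left(5 + \left(\frac{27}{11}\right)^{3}\right) + 12940 = \left(5 + \frac{19683}{1331}\right) + 12940 = \frac{26338}{1331} + 12940 = \frac{17249478}{1331}$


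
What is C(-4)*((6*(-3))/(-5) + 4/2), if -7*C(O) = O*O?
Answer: -64/5 ≈ -12.800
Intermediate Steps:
C(O) = -O²/7 (C(O) = -O*O/7 = -O²/7)
C(-4)*((6*(-3))/(-5) + 4/2) = (-⅐*(-4)²)*((6*(-3))/(-5) + 4/2) = (-⅐*16)*(-18*(-⅕) + 4*(½)) = -16*(18/5 + 2)/7 = -16/7*28/5 = -64/5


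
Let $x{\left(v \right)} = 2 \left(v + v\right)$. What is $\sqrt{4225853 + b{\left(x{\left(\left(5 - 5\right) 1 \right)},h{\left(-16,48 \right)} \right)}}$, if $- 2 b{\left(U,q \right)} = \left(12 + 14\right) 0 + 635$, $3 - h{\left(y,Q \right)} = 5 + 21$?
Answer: $\frac{\sqrt{16902142}}{2} \approx 2055.6$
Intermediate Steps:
$h{\left(y,Q \right)} = -23$ ($h{\left(y,Q \right)} = 3 - \left(5 + 21\right) = 3 - 26 = -23$)
$x{\left(v \right)} = 4 v$ ($x{\left(v \right)} = 2 \cdot 2 v = 4 v$)
$b{\left(U,q \right)} = - \frac{635}{2}$ ($b{\left(U,q \right)} = - \frac{\left(12 + 14\right) 0 + 635}{2} = - \frac{26 \cdot 0 + 635}{2} = - \frac{0 + 635}{2} = \left(- \frac{1}{2}\right) 635 = - \frac{635}{2}$)
$\sqrt{4225853 + b{\left(x{\left(\left(5 - 5\right) 1 \right)},h{\left(-16,48 \right)} \right)}} = \sqrt{4225853 - \frac{635}{2}} = \sqrt{\frac{8451071}{2}} = \frac{\sqrt{16902142}}{2}$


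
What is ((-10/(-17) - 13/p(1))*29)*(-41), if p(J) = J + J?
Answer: 238989/34 ≈ 7029.1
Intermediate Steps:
p(J) = 2*J
((-10/(-17) - 13/p(1))*29)*(-41) = ((-10/(-17) - 13/(2*1))*29)*(-41) = ((-10*(-1/17) - 13/2)*29)*(-41) = ((10/17 - 13*½)*29)*(-41) = ((10/17 - 13/2)*29)*(-41) = -201/34*29*(-41) = -5829/34*(-41) = 238989/34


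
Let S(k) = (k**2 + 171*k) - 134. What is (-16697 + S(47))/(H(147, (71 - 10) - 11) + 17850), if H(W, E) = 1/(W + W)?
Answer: -1935990/5247901 ≈ -0.36891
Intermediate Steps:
H(W, E) = 1/(2*W)
S(k) = -134 + k**2 + 171*k
(-16697 + S(47))/(H(147, (71 - 10) - 11) + 17850) = (-16697 + (-134 + 47**2 + 171*47))/((1/2)/147 + 17850) = (-16697 + (-134 + 2209 + 8037))/((1/2)*(1/147) + 17850) = (-16697 + 10112)/(1/294 + 17850) = -6585/5247901/294 = -6585*294/5247901 = -1935990/5247901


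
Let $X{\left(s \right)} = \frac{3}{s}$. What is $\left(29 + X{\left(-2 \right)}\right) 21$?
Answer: $\frac{1155}{2} \approx 577.5$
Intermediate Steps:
$\left(29 + X{\left(-2 \right)}\right) 21 = \left(29 + \frac{3}{-2}\right) 21 = \left(29 + 3 \left(- \frac{1}{2}\right)\right) 21 = \left(29 - \frac{3}{2}\right) 21 = \frac{55}{2} \cdot 21 = \frac{1155}{2}$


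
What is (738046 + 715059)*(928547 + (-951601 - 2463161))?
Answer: -3612731447575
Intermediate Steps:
(738046 + 715059)*(928547 + (-951601 - 2463161)) = 1453105*(928547 - 3414762) = 1453105*(-2486215) = -3612731447575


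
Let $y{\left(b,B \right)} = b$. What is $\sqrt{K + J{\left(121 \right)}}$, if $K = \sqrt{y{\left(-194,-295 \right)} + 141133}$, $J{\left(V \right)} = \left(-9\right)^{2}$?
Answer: $\sqrt{81 + \sqrt{140939}} \approx 21.364$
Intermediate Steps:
$J{\left(V \right)} = 81$
$K = \sqrt{140939}$ ($K = \sqrt{-194 + 141133} = \sqrt{140939} \approx 375.42$)
$\sqrt{K + J{\left(121 \right)}} = \sqrt{\sqrt{140939} + 81} = \sqrt{81 + \sqrt{140939}}$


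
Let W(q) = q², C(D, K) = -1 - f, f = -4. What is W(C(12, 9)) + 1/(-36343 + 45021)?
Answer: 78103/8678 ≈ 9.0001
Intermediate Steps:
C(D, K) = 3 (C(D, K) = -1 - 1*(-4) = -1 + 4 = 3)
W(C(12, 9)) + 1/(-36343 + 45021) = 3² + 1/(-36343 + 45021) = 9 + 1/8678 = 78103/8678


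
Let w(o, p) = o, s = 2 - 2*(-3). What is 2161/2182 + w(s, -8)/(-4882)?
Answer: 5266273/5326262 ≈ 0.98874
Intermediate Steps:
s = 8 (s = 2 + 6 = 8)
2161/2182 + w(s, -8)/(-4882) = 2161/2182 + 8/(-4882) = 2161*(1/2182) + 8*(-1/4882) = 2161/2182 - 4/2441 = 5266273/5326262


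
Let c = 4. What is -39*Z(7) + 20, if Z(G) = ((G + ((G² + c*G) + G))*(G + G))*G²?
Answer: -2434594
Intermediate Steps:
Z(G) = 2*G³*(G² + 6*G) (Z(G) = ((G + ((G² + 4*G) + G))*(G + G))*G² = ((G + (G² + 5*G))*(2*G))*G² = ((G² + 6*G)*(2*G))*G² = (2*G*(G² + 6*G))*G² = 2*G³*(G² + 6*G))
-39*Z(7) + 20 = -78*7⁴*(6 + 7) + 20 = -78*2401*13 + 20 = -39*62426 + 20 = -2434614 + 20 = -2434594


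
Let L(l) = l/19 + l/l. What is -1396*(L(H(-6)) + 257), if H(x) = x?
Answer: -6834816/19 ≈ -3.5973e+5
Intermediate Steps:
L(l) = 1 + l/19 (L(l) = l*(1/19) + 1 = l/19 + 1 = 1 + l/19)
-1396*(L(H(-6)) + 257) = -1396*((1 + (1/19)*(-6)) + 257) = -1396*((1 - 6/19) + 257) = -1396*(13/19 + 257) = -1396*4896/19 = -6834816/19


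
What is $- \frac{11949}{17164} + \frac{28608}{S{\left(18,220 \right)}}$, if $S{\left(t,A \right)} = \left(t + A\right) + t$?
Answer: $\frac{68076}{613} \approx 111.05$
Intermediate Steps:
$S{\left(t,A \right)} = A + 2 t$ ($S{\left(t,A \right)} = \left(A + t\right) + t = A + 2 t$)
$- \frac{11949}{17164} + \frac{28608}{S{\left(18,220 \right)}} = - \frac{11949}{17164} + \frac{28608}{220 + 2 \cdot 18} = \left(-11949\right) \frac{1}{17164} + \frac{28608}{220 + 36} = - \frac{1707}{2452} + \frac{28608}{256} = - \frac{1707}{2452} + 28608 \cdot \frac{1}{256} = - \frac{1707}{2452} + \frac{447}{4} = \frac{68076}{613}$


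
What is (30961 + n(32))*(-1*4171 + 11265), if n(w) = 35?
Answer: 219885624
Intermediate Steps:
(30961 + n(32))*(-1*4171 + 11265) = (30961 + 35)*(-1*4171 + 11265) = 30996*(-4171 + 11265) = 30996*7094 = 219885624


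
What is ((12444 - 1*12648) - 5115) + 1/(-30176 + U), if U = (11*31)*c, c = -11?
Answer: -180457714/33927 ≈ -5319.0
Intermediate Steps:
U = -3751 (U = (11*31)*(-11) = 341*(-11) = -3751)
((12444 - 1*12648) - 5115) + 1/(-30176 + U) = ((12444 - 1*12648) - 5115) + 1/(-30176 - 3751) = ((12444 - 12648) - 5115) + 1/(-33927) = (-204 - 5115) - 1/33927 = -5319 - 1/33927 = -180457714/33927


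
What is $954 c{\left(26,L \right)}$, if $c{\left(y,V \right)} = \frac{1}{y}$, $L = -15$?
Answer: $\frac{477}{13} \approx 36.692$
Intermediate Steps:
$954 c{\left(26,L \right)} = \frac{954}{26} = 954 \cdot \frac{1}{26} = \frac{477}{13}$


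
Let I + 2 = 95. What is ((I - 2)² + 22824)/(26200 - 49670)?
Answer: -6221/4694 ≈ -1.3253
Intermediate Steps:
I = 93 (I = -2 + 95 = 93)
((I - 2)² + 22824)/(26200 - 49670) = ((93 - 2)² + 22824)/(26200 - 49670) = (91² + 22824)/(-23470) = (8281 + 22824)*(-1/23470) = 31105*(-1/23470) = -6221/4694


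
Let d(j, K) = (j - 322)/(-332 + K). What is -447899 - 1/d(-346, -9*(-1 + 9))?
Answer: -74799234/167 ≈ -4.4790e+5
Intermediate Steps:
d(j, K) = (-322 + j)/(-332 + K)
-447899 - 1/d(-346, -9*(-1 + 9)) = -447899 - 1/((-322 - 346)/(-332 - 9*(-1 + 9))) = -447899 - 1/(-668/(-332 - 9*8)) = -447899 - 1/(-668/(-332 - 72)) = -447899 - 1/(-668/(-404)) = -447899 - 1/((-1/404*(-668))) = -447899 - 1/167/101 = -447899 - 1*101/167 = -447899 - 101/167 = -74799234/167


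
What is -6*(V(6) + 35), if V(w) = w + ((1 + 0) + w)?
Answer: -288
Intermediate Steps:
V(w) = 1 + 2*w (V(w) = w + (1 + w) = 1 + 2*w)
-6*(V(6) + 35) = -6*((1 + 2*6) + 35) = -6*((1 + 12) + 35) = -6*(13 + 35) = -6*48 = -288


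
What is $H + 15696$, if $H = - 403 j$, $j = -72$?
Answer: $44712$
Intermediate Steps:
$H = 29016$ ($H = \left(-403\right) \left(-72\right) = 29016$)
$H + 15696 = 29016 + 15696 = 44712$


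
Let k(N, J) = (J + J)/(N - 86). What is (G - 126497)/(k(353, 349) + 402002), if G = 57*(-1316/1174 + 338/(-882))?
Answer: -60757506913/192955204876 ≈ -0.31488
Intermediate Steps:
k(N, J) = 2*J/(-86 + N) (k(N, J) = (2*J)/(-86 + N) = 2*J/(-86 + N))
G = -7398239/86289 (G = 57*(-1316*1/1174 + 338*(-1/882)) = 57*(-658/587 - 169/441) = 57*(-389381/258867) = -7398239/86289 ≈ -85.738)
(G - 126497)/(k(353, 349) + 402002) = (-7398239/86289 - 126497)/(2*349/(-86 + 353) + 402002) = -10922697872/(86289*(2*349/267 + 402002)) = -10922697872/(86289*(2*349*(1/267) + 402002)) = -10922697872/(86289*(698/267 + 402002)) = -10922697872/(86289*107335232/267) = -10922697872/86289*267/107335232 = -60757506913/192955204876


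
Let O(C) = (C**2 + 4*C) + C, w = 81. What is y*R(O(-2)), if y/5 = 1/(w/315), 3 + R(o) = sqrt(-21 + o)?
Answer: -175/3 + 175*I*sqrt(3)/3 ≈ -58.333 + 101.04*I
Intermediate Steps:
O(C) = C**2 + 5*C
R(o) = -3 + sqrt(-21 + o)
y = 175/9 (y = 5/((81/315)) = 5/((81*(1/315))) = 5/(9/35) = 5*(35/9) = 175/9 ≈ 19.444)
y*R(O(-2)) = 175*(-3 + sqrt(-21 - 2*(5 - 2)))/9 = 175*(-3 + sqrt(-21 - 2*3))/9 = 175*(-3 + sqrt(-21 - 6))/9 = 175*(-3 + sqrt(-27))/9 = 175*(-3 + 3*I*sqrt(3))/9 = -175/3 + 175*I*sqrt(3)/3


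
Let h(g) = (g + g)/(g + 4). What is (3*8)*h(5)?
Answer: 80/3 ≈ 26.667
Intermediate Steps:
h(g) = 2*g/(4 + g) (h(g) = (2*g)/(4 + g) = 2*g/(4 + g))
(3*8)*h(5) = (3*8)*(2*5/(4 + 5)) = 24*(2*5/9) = 24*(2*5*(⅑)) = 24*(10/9) = 80/3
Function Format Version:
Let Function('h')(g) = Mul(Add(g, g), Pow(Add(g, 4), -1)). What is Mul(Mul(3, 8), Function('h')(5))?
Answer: Rational(80, 3) ≈ 26.667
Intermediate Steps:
Function('h')(g) = Mul(2, g, Pow(Add(4, g), -1)) (Function('h')(g) = Mul(Mul(2, g), Pow(Add(4, g), -1)) = Mul(2, g, Pow(Add(4, g), -1)))
Mul(Mul(3, 8), Function('h')(5)) = Mul(Mul(3, 8), Mul(2, 5, Pow(Add(4, 5), -1))) = Mul(24, Mul(2, 5, Pow(9, -1))) = Mul(24, Mul(2, 5, Rational(1, 9))) = Mul(24, Rational(10, 9)) = Rational(80, 3)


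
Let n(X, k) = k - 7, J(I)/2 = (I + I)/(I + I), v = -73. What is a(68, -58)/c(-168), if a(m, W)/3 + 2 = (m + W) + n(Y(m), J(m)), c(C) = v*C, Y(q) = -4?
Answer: 3/4088 ≈ 0.00073386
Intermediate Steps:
J(I) = 2 (J(I) = 2*((I + I)/(I + I)) = 2*((2*I)/((2*I))) = 2*((2*I)*(1/(2*I))) = 2*1 = 2)
n(X, k) = -7 + k
c(C) = -73*C
a(m, W) = -21 + 3*W + 3*m (a(m, W) = -6 + 3*((m + W) + (-7 + 2)) = -6 + 3*((W + m) - 5) = -6 + 3*(-5 + W + m) = -6 + (-15 + 3*W + 3*m) = -21 + 3*W + 3*m)
a(68, -58)/c(-168) = (-21 + 3*(-58) + 3*68)/((-73*(-168))) = (-21 - 174 + 204)/12264 = 9*(1/12264) = 3/4088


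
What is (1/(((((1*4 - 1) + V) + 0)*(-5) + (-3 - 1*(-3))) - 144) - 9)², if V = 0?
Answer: 2050624/25281 ≈ 81.113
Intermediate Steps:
(1/(((((1*4 - 1) + V) + 0)*(-5) + (-3 - 1*(-3))) - 144) - 9)² = (1/(((((1*4 - 1) + 0) + 0)*(-5) + (-3 - 1*(-3))) - 144) - 9)² = (1/(((((4 - 1) + 0) + 0)*(-5) + (-3 + 3)) - 144) - 9)² = (1/((((3 + 0) + 0)*(-5) + 0) - 144) - 9)² = (1/(((3 + 0)*(-5) + 0) - 144) - 9)² = (1/((3*(-5) + 0) - 144) - 9)² = (1/((-15 + 0) - 144) - 9)² = (1/(-15 - 144) - 9)² = (1/(-159) - 9)² = (-1/159 - 9)² = (-1432/159)² = 2050624/25281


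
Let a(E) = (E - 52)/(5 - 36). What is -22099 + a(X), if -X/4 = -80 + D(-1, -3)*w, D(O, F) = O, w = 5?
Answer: -685357/31 ≈ -22108.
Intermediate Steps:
X = 340 (X = -4*(-80 - 1*5) = -4*(-80 - 5) = -4*(-85) = 340)
a(E) = 52/31 - E/31 (a(E) = (-52 + E)/(-31) = (-52 + E)*(-1/31) = 52/31 - E/31)
-22099 + a(X) = -22099 + (52/31 - 1/31*340) = -22099 + (52/31 - 340/31) = -22099 - 288/31 = -685357/31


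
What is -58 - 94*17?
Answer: -1656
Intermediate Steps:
-58 - 94*17 = -58 - 1598 = -1656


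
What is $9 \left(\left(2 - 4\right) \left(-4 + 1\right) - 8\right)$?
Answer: $-18$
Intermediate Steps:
$9 \left(\left(2 - 4\right) \left(-4 + 1\right) - 8\right) = 9 \left(\left(-2\right) \left(-3\right) - 8\right) = 9 \left(6 - 8\right) = 9 \left(-2\right) = -18$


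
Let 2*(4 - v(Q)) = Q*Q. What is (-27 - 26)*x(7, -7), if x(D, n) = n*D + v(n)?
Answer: 7367/2 ≈ 3683.5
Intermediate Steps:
v(Q) = 4 - Q²/2 (v(Q) = 4 - Q*Q/2 = 4 - Q²/2)
x(D, n) = 4 - n²/2 + D*n (x(D, n) = n*D + (4 - n²/2) = D*n + (4 - n²/2) = 4 - n²/2 + D*n)
(-27 - 26)*x(7, -7) = (-27 - 26)*(4 - ½*(-7)² + 7*(-7)) = -53*(4 - ½*49 - 49) = -53*(4 - 49/2 - 49) = -53*(-139/2) = 7367/2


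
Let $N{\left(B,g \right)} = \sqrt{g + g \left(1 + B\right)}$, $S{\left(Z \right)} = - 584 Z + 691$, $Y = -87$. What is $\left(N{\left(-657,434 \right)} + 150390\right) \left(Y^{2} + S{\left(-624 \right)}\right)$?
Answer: $56046743640 + 372676 i \sqrt{284270} \approx 5.6047 \cdot 10^{10} + 1.987 \cdot 10^{8} i$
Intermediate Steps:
$S{\left(Z \right)} = 691 - 584 Z$
$\left(N{\left(-657,434 \right)} + 150390\right) \left(Y^{2} + S{\left(-624 \right)}\right) = \left(\sqrt{434 \left(2 - 657\right)} + 150390\right) \left(\left(-87\right)^{2} + \left(691 - -364416\right)\right) = \left(\sqrt{434 \left(-655\right)} + 150390\right) \left(7569 + \left(691 + 364416\right)\right) = \left(\sqrt{-284270} + 150390\right) \left(7569 + 365107\right) = \left(i \sqrt{284270} + 150390\right) 372676 = \left(150390 + i \sqrt{284270}\right) 372676 = 56046743640 + 372676 i \sqrt{284270}$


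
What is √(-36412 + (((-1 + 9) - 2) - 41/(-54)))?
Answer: I*√11795298/18 ≈ 190.8*I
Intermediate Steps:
√(-36412 + (((-1 + 9) - 2) - 41/(-54))) = √(-36412 + ((8 - 2) - 41*(-1/54))) = √(-36412 + (6 + 41/54)) = √(-36412 + 365/54) = √(-1965883/54) = I*√11795298/18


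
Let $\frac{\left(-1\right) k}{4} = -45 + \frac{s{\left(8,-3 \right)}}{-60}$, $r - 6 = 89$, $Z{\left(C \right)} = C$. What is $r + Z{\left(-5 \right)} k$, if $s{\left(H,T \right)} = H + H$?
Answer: $- \frac{2431}{3} \approx -810.33$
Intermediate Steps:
$s{\left(H,T \right)} = 2 H$
$r = 95$ ($r = 6 + 89 = 95$)
$k = \frac{2716}{15}$ ($k = - 4 \left(-45 + \frac{2 \cdot 8}{-60}\right) = - 4 \left(-45 + 16 \left(- \frac{1}{60}\right)\right) = - 4 \left(-45 - \frac{4}{15}\right) = \left(-4\right) \left(- \frac{679}{15}\right) = \frac{2716}{15} \approx 181.07$)
$r + Z{\left(-5 \right)} k = 95 - \frac{2716}{3} = - \frac{2431}{3}$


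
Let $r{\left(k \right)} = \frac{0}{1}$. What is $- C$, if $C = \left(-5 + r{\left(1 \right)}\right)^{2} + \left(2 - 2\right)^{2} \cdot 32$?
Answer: $-25$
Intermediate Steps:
$r{\left(k \right)} = 0$ ($r{\left(k \right)} = 0 \cdot 1 = 0$)
$C = 25$ ($C = \left(-5 + 0\right)^{2} + \left(2 - 2\right)^{2} \cdot 32 = \left(-5\right)^{2} + 0^{2} \cdot 32 = 25 + 0 \cdot 32 = 25 + 0 = 25$)
$- C = \left(-1\right) 25 = -25$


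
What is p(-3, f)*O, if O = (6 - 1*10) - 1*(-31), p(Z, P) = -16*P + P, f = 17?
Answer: -6885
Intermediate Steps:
p(Z, P) = -15*P
O = 27 (O = (6 - 10) + 31 = -4 + 31 = 27)
p(-3, f)*O = -15*17*27 = -255*27 = -6885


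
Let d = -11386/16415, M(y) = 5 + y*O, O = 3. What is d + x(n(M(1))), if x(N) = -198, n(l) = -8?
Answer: -3261556/16415 ≈ -198.69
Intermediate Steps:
M(y) = 5 + 3*y (M(y) = 5 + y*3 = 5 + 3*y)
d = -11386/16415 (d = -11386*1/16415 = -11386/16415 ≈ -0.69363)
d + x(n(M(1))) = -11386/16415 - 198 = -3261556/16415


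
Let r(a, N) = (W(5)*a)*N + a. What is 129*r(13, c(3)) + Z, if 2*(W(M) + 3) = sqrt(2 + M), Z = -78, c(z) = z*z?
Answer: -43680 + 15093*sqrt(7)/2 ≈ -23714.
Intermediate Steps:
c(z) = z**2
W(M) = -3 + sqrt(2 + M)/2
r(a, N) = a + N*a*(-3 + sqrt(7)/2) (r(a, N) = ((-3 + sqrt(2 + 5)/2)*a)*N + a = ((-3 + sqrt(7)/2)*a)*N + a = (a*(-3 + sqrt(7)/2))*N + a = N*a*(-3 + sqrt(7)/2) + a = a + N*a*(-3 + sqrt(7)/2))
129*r(13, c(3)) + Z = 129*(-1/2*13*(-2 + 3**2*(6 - sqrt(7)))) - 78 = 129*(-1/2*13*(-2 + 9*(6 - sqrt(7)))) - 78 = 129*(-1/2*13*(-2 + (54 - 9*sqrt(7)))) - 78 = 129*(-1/2*13*(52 - 9*sqrt(7))) - 78 = 129*(-338 + 117*sqrt(7)/2) - 78 = (-43602 + 15093*sqrt(7)/2) - 78 = -43680 + 15093*sqrt(7)/2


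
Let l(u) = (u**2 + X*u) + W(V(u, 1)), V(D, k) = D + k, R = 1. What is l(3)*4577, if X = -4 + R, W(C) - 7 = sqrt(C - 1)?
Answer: 32039 + 4577*sqrt(3) ≈ 39967.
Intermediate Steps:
W(C) = 7 + sqrt(-1 + C) (W(C) = 7 + sqrt(C - 1) = 7 + sqrt(-1 + C))
X = -3 (X = -4 + 1 = -3)
l(u) = 7 + sqrt(u) + u**2 - 3*u (l(u) = (u**2 - 3*u) + (7 + sqrt(-1 + (u + 1))) = (u**2 - 3*u) + (7 + sqrt(-1 + (1 + u))) = (u**2 - 3*u) + (7 + sqrt(u)) = 7 + sqrt(u) + u**2 - 3*u)
l(3)*4577 = (7 + sqrt(3) + 3**2 - 3*3)*4577 = (7 + sqrt(3) + 9 - 9)*4577 = (7 + sqrt(3))*4577 = 32039 + 4577*sqrt(3)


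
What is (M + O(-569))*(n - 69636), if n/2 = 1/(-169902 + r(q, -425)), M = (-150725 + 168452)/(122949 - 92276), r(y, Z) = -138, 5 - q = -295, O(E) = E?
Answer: 794033357582357/20060142 ≈ 3.9583e+7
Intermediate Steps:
q = 300 (q = 5 - 1*(-295) = 5 + 295 = 300)
M = 17727/30673 ≈ 0.57794
n = -1/85020 (n = 2/(-169902 - 138) = 2/(-170040) = 2*(-1/170040) = -1/85020 ≈ -1.1762e-5)
(M + O(-569))*(n - 69636) = (17727/30673 - 569)*(-1/85020 - 69636) = -17435210/30673*(-5920452721/85020) = 794033357582357/20060142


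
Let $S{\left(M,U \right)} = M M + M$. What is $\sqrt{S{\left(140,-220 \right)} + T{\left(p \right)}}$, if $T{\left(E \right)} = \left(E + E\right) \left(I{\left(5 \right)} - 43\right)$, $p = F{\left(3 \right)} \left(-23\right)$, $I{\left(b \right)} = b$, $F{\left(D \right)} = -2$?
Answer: $2 \sqrt{4061} \approx 127.45$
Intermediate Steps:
$S{\left(M,U \right)} = M + M^{2}$ ($S{\left(M,U \right)} = M^{2} + M = M + M^{2}$)
$p = 46$ ($p = \left(-2\right) \left(-23\right) = 46$)
$T{\left(E \right)} = - 76 E$ ($T{\left(E \right)} = \left(E + E\right) \left(5 - 43\right) = 2 E \left(-38\right) = - 76 E$)
$\sqrt{S{\left(140,-220 \right)} + T{\left(p \right)}} = \sqrt{140 \left(1 + 140\right) - 3496} = \sqrt{140 \cdot 141 - 3496} = \sqrt{19740 - 3496} = \sqrt{16244} = 2 \sqrt{4061}$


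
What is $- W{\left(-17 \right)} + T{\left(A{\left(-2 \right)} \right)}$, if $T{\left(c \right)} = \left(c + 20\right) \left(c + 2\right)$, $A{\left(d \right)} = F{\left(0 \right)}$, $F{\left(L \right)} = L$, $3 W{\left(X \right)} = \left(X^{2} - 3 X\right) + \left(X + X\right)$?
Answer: $-62$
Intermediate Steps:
$W{\left(X \right)} = - \frac{X}{3} + \frac{X^{2}}{3}$ ($W{\left(X \right)} = \frac{\left(X^{2} - 3 X\right) + \left(X + X\right)}{3} = \frac{\left(X^{2} - 3 X\right) + 2 X}{3} = \frac{X^{2} - X}{3} = - \frac{X}{3} + \frac{X^{2}}{3}$)
$A{\left(d \right)} = 0$
$T{\left(c \right)} = \left(2 + c\right) \left(20 + c\right)$ ($T{\left(c \right)} = \left(20 + c\right) \left(2 + c\right) = \left(2 + c\right) \left(20 + c\right)$)
$- W{\left(-17 \right)} + T{\left(A{\left(-2 \right)} \right)} = - \frac{\left(-17\right) \left(-1 - 17\right)}{3} + \left(40 + 0^{2} + 22 \cdot 0\right) = - \frac{\left(-17\right) \left(-18\right)}{3} + \left(40 + 0 + 0\right) = \left(-1\right) 102 + 40 = -102 + 40 = -62$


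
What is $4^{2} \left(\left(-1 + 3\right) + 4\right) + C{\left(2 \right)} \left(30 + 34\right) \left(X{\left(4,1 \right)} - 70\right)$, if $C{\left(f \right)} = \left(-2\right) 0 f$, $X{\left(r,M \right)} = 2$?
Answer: $96$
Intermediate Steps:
$C{\left(f \right)} = 0$ ($C{\left(f \right)} = 0 f = 0$)
$4^{2} \left(\left(-1 + 3\right) + 4\right) + C{\left(2 \right)} \left(30 + 34\right) \left(X{\left(4,1 \right)} - 70\right) = 4^{2} \left(\left(-1 + 3\right) + 4\right) + 0 \left(30 + 34\right) \left(2 - 70\right) = 16 \left(2 + 4\right) + 0 \cdot 64 \left(-68\right) = 16 \cdot 6 + 0 \left(-4352\right) = 96 + 0 = 96$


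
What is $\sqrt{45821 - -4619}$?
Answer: $2 \sqrt{12610} \approx 224.59$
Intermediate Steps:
$\sqrt{45821 - -4619} = \sqrt{45821 + \left(-12673 + 17292\right)} = \sqrt{45821 + 4619} = \sqrt{50440} = 2 \sqrt{12610}$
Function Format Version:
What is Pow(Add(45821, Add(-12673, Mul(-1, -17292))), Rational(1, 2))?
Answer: Mul(2, Pow(12610, Rational(1, 2))) ≈ 224.59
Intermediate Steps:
Pow(Add(45821, Add(-12673, Mul(-1, -17292))), Rational(1, 2)) = Pow(Add(45821, Add(-12673, 17292)), Rational(1, 2)) = Pow(Add(45821, 4619), Rational(1, 2)) = Pow(50440, Rational(1, 2)) = Mul(2, Pow(12610, Rational(1, 2)))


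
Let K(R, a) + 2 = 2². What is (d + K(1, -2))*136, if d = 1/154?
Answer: 21012/77 ≈ 272.88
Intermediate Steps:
K(R, a) = 2 (K(R, a) = -2 + 2² = -2 + 4 = 2)
d = 1/154 ≈ 0.0064935
(d + K(1, -2))*136 = (1/154 + 2)*136 = (309/154)*136 = 21012/77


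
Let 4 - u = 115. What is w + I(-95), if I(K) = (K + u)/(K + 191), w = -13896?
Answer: -667111/48 ≈ -13898.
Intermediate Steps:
u = -111 (u = 4 - 1*115 = 4 - 115 = -111)
I(K) = (-111 + K)/(191 + K) (I(K) = (K - 111)/(K + 191) = (-111 + K)/(191 + K))
w + I(-95) = -13896 + (-111 - 95)/(191 - 95) = -13896 - 206/96 = -13896 + (1/96)*(-206) = -13896 - 103/48 = -667111/48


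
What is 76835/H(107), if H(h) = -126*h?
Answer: -76835/13482 ≈ -5.6991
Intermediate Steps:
76835/H(107) = 76835/((-126*107)) = 76835/(-13482) = 76835*(-1/13482) = -76835/13482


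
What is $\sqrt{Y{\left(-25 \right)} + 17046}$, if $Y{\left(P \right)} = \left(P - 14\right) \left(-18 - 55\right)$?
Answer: $\sqrt{19893} \approx 141.04$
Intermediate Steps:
$Y{\left(P \right)} = 1022 - 73 P$ ($Y{\left(P \right)} = \left(-14 + P\right) \left(-73\right) = 1022 - 73 P$)
$\sqrt{Y{\left(-25 \right)} + 17046} = \sqrt{\left(1022 - -1825\right) + 17046} = \sqrt{\left(1022 + 1825\right) + 17046} = \sqrt{2847 + 17046} = \sqrt{19893}$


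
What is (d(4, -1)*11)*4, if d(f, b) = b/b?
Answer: 44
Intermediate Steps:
d(f, b) = 1
(d(4, -1)*11)*4 = (1*11)*4 = 11*4 = 44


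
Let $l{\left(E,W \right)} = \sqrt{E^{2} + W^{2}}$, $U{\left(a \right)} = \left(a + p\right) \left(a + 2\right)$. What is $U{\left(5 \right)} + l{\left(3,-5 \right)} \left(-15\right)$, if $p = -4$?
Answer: $7 - 15 \sqrt{34} \approx -80.464$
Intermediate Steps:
$U{\left(a \right)} = \left(-4 + a\right) \left(2 + a\right)$ ($U{\left(a \right)} = \left(a - 4\right) \left(a + 2\right) = \left(-4 + a\right) \left(2 + a\right)$)
$U{\left(5 \right)} + l{\left(3,-5 \right)} \left(-15\right) = \left(-8 + 5^{2} - 10\right) + \sqrt{3^{2} + \left(-5\right)^{2}} \left(-15\right) = \left(-8 + 25 - 10\right) + \sqrt{9 + 25} \left(-15\right) = 7 + \sqrt{34} \left(-15\right) = 7 - 15 \sqrt{34}$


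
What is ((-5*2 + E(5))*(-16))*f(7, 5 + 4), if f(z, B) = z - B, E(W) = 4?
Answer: -192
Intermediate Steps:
((-5*2 + E(5))*(-16))*f(7, 5 + 4) = ((-5*2 + 4)*(-16))*(7 - (5 + 4)) = ((-10 + 4)*(-16))*(7 - 1*9) = (-6*(-16))*(7 - 9) = 96*(-2) = -192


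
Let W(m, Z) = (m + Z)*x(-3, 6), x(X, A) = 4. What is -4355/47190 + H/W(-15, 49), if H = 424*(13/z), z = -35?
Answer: -540079/431970 ≈ -1.2503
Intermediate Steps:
W(m, Z) = 4*Z + 4*m (W(m, Z) = (m + Z)*4 = (Z + m)*4 = 4*Z + 4*m)
H = -5512/35 (H = 424*(13/(-35)) = 424*(13*(-1/35)) = 424*(-13/35) = -5512/35 ≈ -157.49)
-4355/47190 + H/W(-15, 49) = -4355/47190 - 5512/(35*(4*49 + 4*(-15))) = -4355*1/47190 - 5512/(35*(196 - 60)) = -67/726 - 5512/35/136 = -67/726 - 5512/35*1/136 = -67/726 - 689/595 = -540079/431970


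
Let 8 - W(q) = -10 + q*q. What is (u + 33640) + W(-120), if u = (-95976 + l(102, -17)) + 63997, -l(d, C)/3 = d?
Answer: -13027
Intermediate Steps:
W(q) = 18 - q² (W(q) = 8 - (-10 + q*q) = 8 - (-10 + q²) = 8 + (10 - q²) = 18 - q²)
l(d, C) = -3*d
u = -32285 (u = (-95976 - 3*102) + 63997 = (-95976 - 306) + 63997 = -96282 + 63997 = -32285)
(u + 33640) + W(-120) = (-32285 + 33640) + (18 - 1*(-120)²) = 1355 + (18 - 1*14400) = 1355 + (18 - 14400) = 1355 - 14382 = -13027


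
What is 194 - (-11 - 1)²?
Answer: 50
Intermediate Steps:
194 - (-11 - 1)² = 194 - 1*(-12)² = 194 - 1*144 = 194 - 144 = 50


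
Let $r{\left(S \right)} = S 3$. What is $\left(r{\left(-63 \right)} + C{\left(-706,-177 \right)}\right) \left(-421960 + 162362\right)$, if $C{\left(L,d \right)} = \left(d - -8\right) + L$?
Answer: $276212272$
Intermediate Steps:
$C{\left(L,d \right)} = 8 + L + d$ ($C{\left(L,d \right)} = \left(d + 8\right) + L = \left(8 + d\right) + L = 8 + L + d$)
$r{\left(S \right)} = 3 S$
$\left(r{\left(-63 \right)} + C{\left(-706,-177 \right)}\right) \left(-421960 + 162362\right) = \left(3 \left(-63\right) - 875\right) \left(-421960 + 162362\right) = \left(-189 - 875\right) \left(-259598\right) = \left(-1064\right) \left(-259598\right) = 276212272$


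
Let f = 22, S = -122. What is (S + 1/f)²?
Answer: 7198489/484 ≈ 14873.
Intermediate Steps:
(S + 1/f)² = (-122 + 1/22)² = (-2683/22)² = 7198489/484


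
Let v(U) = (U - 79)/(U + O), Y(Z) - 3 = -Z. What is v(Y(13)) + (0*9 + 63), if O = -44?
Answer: 3491/54 ≈ 64.648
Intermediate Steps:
Y(Z) = 3 - Z
v(U) = (-79 + U)/(-44 + U) (v(U) = (U - 79)/(U - 44) = (-79 + U)/(-44 + U))
v(Y(13)) + (0*9 + 63) = (-79 + (3 - 1*13))/(-44 + (3 - 1*13)) + (0*9 + 63) = (-79 + (3 - 13))/(-44 + (3 - 13)) + (0 + 63) = (-79 - 10)/(-44 - 10) + 63 = -89/(-54) + 63 = -1/54*(-89) + 63 = 89/54 + 63 = 3491/54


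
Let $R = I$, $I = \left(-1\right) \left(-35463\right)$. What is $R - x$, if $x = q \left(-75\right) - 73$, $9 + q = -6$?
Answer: $34411$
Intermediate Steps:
$q = -15$ ($q = -9 - 6 = -15$)
$I = 35463$
$x = 1052$ ($x = \left(-15\right) \left(-75\right) - 73 = 1125 - 73 = 1052$)
$R = 35463$
$R - x = 35463 - 1052 = 34411$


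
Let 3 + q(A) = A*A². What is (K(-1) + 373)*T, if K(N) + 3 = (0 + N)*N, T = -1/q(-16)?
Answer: 371/4099 ≈ 0.090510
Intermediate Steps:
q(A) = -3 + A³ (q(A) = -3 + A*A² = -3 + A³)
T = 1/4099 (T = -1/(-3 + (-16)³) = -1/(-3 - 4096) = -1/(-4099) = -1*(-1/4099) = 1/4099 ≈ 0.00024396)
K(N) = -3 + N² (K(N) = -3 + (0 + N)*N = -3 + N*N = -3 + N²)
(K(-1) + 373)*T = ((-3 + (-1)²) + 373)*(1/4099) = ((-3 + 1) + 373)*(1/4099) = (-2 + 373)*(1/4099) = 371*(1/4099) = 371/4099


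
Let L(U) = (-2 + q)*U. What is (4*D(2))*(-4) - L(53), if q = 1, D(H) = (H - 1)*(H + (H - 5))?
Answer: 69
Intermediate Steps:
D(H) = (-1 + H)*(-5 + 2*H) (D(H) = (-1 + H)*(H + (-5 + H)) = (-1 + H)*(-5 + 2*H))
L(U) = -U (L(U) = (-2 + 1)*U = -U)
(4*D(2))*(-4) - L(53) = (4*(5 - 7*2 + 2*2²))*(-4) - (-1)*53 = (4*(5 - 14 + 2*4))*(-4) - 1*(-53) = (4*(5 - 14 + 8))*(-4) + 53 = (4*(-1))*(-4) + 53 = -4*(-4) + 53 = 16 + 53 = 69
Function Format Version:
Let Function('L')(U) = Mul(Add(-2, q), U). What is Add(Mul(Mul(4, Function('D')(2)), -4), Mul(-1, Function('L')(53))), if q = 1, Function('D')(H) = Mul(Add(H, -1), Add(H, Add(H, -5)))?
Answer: 69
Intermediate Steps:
Function('D')(H) = Mul(Add(-1, H), Add(-5, Mul(2, H))) (Function('D')(H) = Mul(Add(-1, H), Add(H, Add(-5, H))) = Mul(Add(-1, H), Add(-5, Mul(2, H))))
Function('L')(U) = Mul(-1, U) (Function('L')(U) = Mul(Add(-2, 1), U) = Mul(-1, U))
Add(Mul(Mul(4, Function('D')(2)), -4), Mul(-1, Function('L')(53))) = Add(Mul(Mul(4, Add(5, Mul(-7, 2), Mul(2, Pow(2, 2)))), -4), Mul(-1, Mul(-1, 53))) = Add(Mul(Mul(4, Add(5, -14, Mul(2, 4))), -4), Mul(-1, -53)) = Add(Mul(Mul(4, Add(5, -14, 8)), -4), 53) = Add(Mul(Mul(4, -1), -4), 53) = Add(Mul(-4, -4), 53) = Add(16, 53) = 69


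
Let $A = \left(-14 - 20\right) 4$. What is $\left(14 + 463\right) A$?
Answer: $-64872$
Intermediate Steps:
$A = -136$ ($A = \left(-34\right) 4 = -136$)
$\left(14 + 463\right) A = \left(14 + 463\right) \left(-136\right) = 477 \left(-136\right) = -64872$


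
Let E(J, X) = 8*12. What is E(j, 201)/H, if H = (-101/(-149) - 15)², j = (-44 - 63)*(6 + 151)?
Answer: 532824/1138489 ≈ 0.46801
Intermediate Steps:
j = -16799 (j = -107*157 = -16799)
E(J, X) = 96
H = 4553956/22201 (H = (-101*(-1/149) - 15)² = (101/149 - 15)² = (-2134/149)² = 4553956/22201 ≈ 205.12)
E(j, 201)/H = 96/(4553956/22201) = 96*(22201/4553956) = 532824/1138489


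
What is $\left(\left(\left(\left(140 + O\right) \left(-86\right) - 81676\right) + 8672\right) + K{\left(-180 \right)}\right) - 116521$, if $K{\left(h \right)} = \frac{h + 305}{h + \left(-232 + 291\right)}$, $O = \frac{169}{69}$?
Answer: $- \frac{1684633424}{8349} \approx -2.0178 \cdot 10^{5}$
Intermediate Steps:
$O = \frac{169}{69}$ ($O = 169 \cdot \frac{1}{69} = \frac{169}{69} \approx 2.4493$)
$K{\left(h \right)} = \frac{305 + h}{59 + h}$ ($K{\left(h \right)} = \frac{305 + h}{h + 59} = \frac{305 + h}{59 + h}$)
$\left(\left(\left(\left(140 + O\right) \left(-86\right) - 81676\right) + 8672\right) + K{\left(-180 \right)}\right) - 116521 = \left(\left(\left(\left(140 + \frac{169}{69}\right) \left(-86\right) - 81676\right) + 8672\right) + \frac{305 - 180}{59 - 180}\right) - 116521 = \left(\left(\left(\frac{9829}{69} \left(-86\right) - 81676\right) + 8672\right) + \frac{1}{-121} \cdot 125\right) - 116521 = \left(\left(\left(- \frac{845294}{69} - 81676\right) + 8672\right) - \frac{125}{121}\right) - 116521 = \left(\left(- \frac{6480938}{69} + 8672\right) - \frac{125}{121}\right) - 116521 = \left(- \frac{5882570}{69} - \frac{125}{121}\right) - 116521 = - \frac{711799595}{8349} - 116521 = - \frac{1684633424}{8349}$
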